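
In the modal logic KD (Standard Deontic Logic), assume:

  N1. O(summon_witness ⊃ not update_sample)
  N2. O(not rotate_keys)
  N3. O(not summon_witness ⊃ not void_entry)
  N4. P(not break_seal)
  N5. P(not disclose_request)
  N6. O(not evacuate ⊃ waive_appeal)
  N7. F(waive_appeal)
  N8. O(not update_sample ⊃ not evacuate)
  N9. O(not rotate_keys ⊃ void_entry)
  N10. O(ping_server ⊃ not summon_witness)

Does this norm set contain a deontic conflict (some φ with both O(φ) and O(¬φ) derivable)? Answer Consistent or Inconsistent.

F(waive_appeal) at premise 7 means O(not waive_appeal).
Premise 6 is O(not evacuate ⊃ waive_appeal); contrapositively O(not waive_appeal ⊃ evacuate). Since O(not waive_appeal) holds, K gives O(evacuate).
Premise 8, O(not update_sample ⊃ not evacuate), contraposes to O(evacuate ⊃ update_sample); with O(evacuate) we get O(update_sample).
Premise 1 is O(summon_witness ⊃ not update_sample); contrapositively O(update_sample ⊃ not summon_witness). Since O(update_sample) holds, K gives O(not summon_witness).
Premise 3 is O(not summon_witness ⊃ not void_entry); since O(not summon_witness), deontic closure gives O(not void_entry).
Premise 9 is O(not rotate_keys ⊃ void_entry); contrapositively O(not void_entry ⊃ rotate_keys). Since O(not void_entry) holds, K gives O(rotate_keys).
Yet premise 2 states O(not rotate_keys).
We now have both O(rotate_keys) and O(not rotate_keys) — rotate_keys is simultaneously obligatory and forbidden, violating the D-axiom.

Inconsistent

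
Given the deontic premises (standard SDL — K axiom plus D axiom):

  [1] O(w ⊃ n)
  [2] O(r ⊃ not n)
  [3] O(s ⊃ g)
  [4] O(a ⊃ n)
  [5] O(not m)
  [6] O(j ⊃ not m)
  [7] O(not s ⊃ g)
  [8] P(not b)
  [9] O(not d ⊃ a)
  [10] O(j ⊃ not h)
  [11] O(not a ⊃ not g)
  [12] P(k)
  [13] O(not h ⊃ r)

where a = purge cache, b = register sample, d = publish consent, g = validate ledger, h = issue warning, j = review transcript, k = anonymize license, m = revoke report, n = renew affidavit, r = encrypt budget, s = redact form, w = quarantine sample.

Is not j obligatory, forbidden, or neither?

Obligatory

Premises 3 and 7 are O(s ⊃ g) and O(not s ⊃ g); every ideal world satisfies s or not s, so in either case g holds — hence O(g).
The contrapositive of premise 11 (O(not a ⊃ not g)) is O(g ⊃ a), and O(g) is already established, so O(a).
From O(a) and premise 4, O(a ⊃ n), we obtain O(n).
The contrapositive of premise 2 (O(r ⊃ not n)) is O(n ⊃ not r), and O(n) is already established, so O(not r).
Premise 13 is O(not h ⊃ r); contrapositively O(not r ⊃ h). Since O(not r) holds, K gives O(h).
Premise 10, O(j ⊃ not h), contraposes to O(h ⊃ not j); with O(h) we get O(not j).
Premises 1, 5, 6, 8, 9, 12 do not contribute to this derivation.
Hence not j is obligatory.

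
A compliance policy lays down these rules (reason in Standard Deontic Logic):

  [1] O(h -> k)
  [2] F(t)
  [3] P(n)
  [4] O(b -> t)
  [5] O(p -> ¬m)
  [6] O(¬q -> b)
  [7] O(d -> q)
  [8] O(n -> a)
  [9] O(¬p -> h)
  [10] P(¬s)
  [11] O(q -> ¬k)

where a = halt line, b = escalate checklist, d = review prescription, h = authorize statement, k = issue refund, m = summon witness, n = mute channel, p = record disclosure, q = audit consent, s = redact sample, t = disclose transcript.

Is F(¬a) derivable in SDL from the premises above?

Premise 8 is O(n -> a), but O(n) is not derivable from the premises (the permission P(n) asserts only ¬O(¬n), not O(n)), so it does not yield O(a).
No other premise forces O(a). An ideal world satisfying every premise can still have ¬a true, so F(¬a) is not derivable.

No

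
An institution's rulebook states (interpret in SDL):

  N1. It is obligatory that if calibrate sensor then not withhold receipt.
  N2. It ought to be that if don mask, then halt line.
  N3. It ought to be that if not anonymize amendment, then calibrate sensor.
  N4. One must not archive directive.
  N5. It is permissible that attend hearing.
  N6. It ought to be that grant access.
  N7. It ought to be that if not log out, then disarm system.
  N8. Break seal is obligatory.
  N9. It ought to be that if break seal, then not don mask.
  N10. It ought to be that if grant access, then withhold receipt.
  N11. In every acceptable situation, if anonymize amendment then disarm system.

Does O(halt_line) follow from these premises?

No

Premise 2 is O(don_mask → halt_line), but O(don_mask) is not derivable from the premises, so it does not yield O(halt_line).
No other premise forces O(halt_line). An ideal world satisfying every premise can still have halt_line false, so O(halt_line) is not derivable.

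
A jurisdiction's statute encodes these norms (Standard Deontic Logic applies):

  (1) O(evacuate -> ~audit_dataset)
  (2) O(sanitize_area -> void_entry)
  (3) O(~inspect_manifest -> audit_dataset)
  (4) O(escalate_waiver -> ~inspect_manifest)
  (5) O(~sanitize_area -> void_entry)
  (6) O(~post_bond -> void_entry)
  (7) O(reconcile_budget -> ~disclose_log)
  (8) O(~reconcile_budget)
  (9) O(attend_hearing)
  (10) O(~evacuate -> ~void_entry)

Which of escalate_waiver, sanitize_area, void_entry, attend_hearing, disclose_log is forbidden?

escalate_waiver

Premises 2 and 5 are O(sanitize_area -> void_entry) and O(~sanitize_area -> void_entry); every ideal world satisfies sanitize_area or ~sanitize_area, so in either case void_entry holds — hence O(void_entry).
Premise 10, O(~evacuate -> ~void_entry), contraposes to O(void_entry -> evacuate); with O(void_entry) we get O(evacuate).
From O(evacuate) and premise 1, O(evacuate -> ~audit_dataset), we obtain O(~audit_dataset).
Premise 3 is O(~inspect_manifest -> audit_dataset); contrapositively O(~audit_dataset -> inspect_manifest). Since O(~audit_dataset) holds, K gives O(inspect_manifest).
Premise 4 is O(escalate_waiver -> ~inspect_manifest); contrapositively O(inspect_manifest -> ~escalate_waiver). Since O(inspect_manifest) holds, K gives O(~escalate_waiver).
So O(~escalate_waiver) holds, i.e. escalate_waiver is forbidden. None of the other listed options is forbidden under the premises.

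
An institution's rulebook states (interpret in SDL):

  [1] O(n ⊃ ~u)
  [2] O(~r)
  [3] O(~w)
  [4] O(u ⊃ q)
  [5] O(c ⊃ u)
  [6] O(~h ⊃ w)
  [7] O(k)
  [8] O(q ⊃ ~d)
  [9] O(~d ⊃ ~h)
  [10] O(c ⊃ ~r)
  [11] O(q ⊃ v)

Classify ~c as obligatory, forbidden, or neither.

Obligatory

Premise 3 gives O(~w).
Premise 6, O(~h ⊃ w), contraposes to O(~w ⊃ h); with O(~w) we get O(h).
The contrapositive of premise 9 (O(~d ⊃ ~h)) is O(h ⊃ d), and O(h) is already established, so O(d).
Premise 8, O(q ⊃ ~d), contraposes to O(d ⊃ ~q); with O(d) we get O(~q).
The contrapositive of premise 4 (O(u ⊃ q)) is O(~q ⊃ ~u), and O(~q) is already established, so O(~u).
Premise 5 is O(c ⊃ u); contrapositively O(~u ⊃ ~c). Since O(~u) holds, K gives O(~c).
Premises 1, 2, 7, 10, 11 do not contribute to this derivation.
Hence ~c is obligatory.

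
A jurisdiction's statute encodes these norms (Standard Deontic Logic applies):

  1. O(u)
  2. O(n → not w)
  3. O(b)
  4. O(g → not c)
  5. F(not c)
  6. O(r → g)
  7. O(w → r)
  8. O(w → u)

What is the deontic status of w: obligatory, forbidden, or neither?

Premise 5, F(not c), is equivalent to O(c).
The contrapositive of premise 4 (O(g → not c)) is O(c → not g), and O(c) is already established, so O(not g).
Premise 6 is O(r → g); contrapositively O(not g → not r). Since O(not g) holds, K gives O(not r).
Premise 7, O(w → r), contraposes to O(not r → not w); with O(not r) we get O(not w).
Premises 1, 2, 3, 8 do not contribute to this derivation.
Thus O(not w), which is F(w): w is forbidden.

Forbidden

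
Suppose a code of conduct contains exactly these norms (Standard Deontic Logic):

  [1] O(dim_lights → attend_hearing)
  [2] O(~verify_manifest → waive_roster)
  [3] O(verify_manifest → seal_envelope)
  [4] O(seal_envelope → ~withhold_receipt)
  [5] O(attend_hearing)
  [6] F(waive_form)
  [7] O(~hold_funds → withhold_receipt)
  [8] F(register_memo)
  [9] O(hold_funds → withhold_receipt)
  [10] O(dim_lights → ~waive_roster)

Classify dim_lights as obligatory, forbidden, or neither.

By case analysis on ~hold_funds: premise 7 gives O(~hold_funds → withhold_receipt) and premise 9 gives O(hold_funds → withhold_receipt), so O(withhold_receipt) either way.
Premise 4 is O(seal_envelope → ~withhold_receipt); contrapositively O(withhold_receipt → ~seal_envelope). Since O(withhold_receipt) holds, K gives O(~seal_envelope).
The contrapositive of premise 3 (O(verify_manifest → seal_envelope)) is O(~seal_envelope → ~verify_manifest), and O(~seal_envelope) is already established, so O(~verify_manifest).
From O(~verify_manifest) and premise 2, O(~verify_manifest → waive_roster), we obtain O(waive_roster).
Premise 10 is O(dim_lights → ~waive_roster); contrapositively O(waive_roster → ~dim_lights). Since O(waive_roster) holds, K gives O(~dim_lights).
Premises 1, 5, 6, 8 do not contribute to this derivation.
Thus O(~dim_lights), which is F(dim_lights): dim_lights is forbidden.

Forbidden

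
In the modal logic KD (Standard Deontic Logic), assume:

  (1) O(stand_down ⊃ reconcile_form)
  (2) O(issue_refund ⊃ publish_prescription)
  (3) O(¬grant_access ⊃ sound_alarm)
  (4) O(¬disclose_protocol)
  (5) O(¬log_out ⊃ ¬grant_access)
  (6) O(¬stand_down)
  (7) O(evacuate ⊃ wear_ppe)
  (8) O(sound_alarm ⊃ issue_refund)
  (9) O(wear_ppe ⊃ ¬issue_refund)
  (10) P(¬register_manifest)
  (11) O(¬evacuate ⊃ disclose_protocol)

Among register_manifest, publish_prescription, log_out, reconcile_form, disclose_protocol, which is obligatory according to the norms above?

From premise 4 we have O(¬disclose_protocol).
Premise 11, O(¬evacuate ⊃ disclose_protocol), contraposes to O(¬disclose_protocol ⊃ evacuate); with O(¬disclose_protocol) we get O(evacuate).
Applying K to premise 7 (O(evacuate ⊃ wear_ppe)) and O(evacuate) yields O(wear_ppe).
From O(wear_ppe) and premise 9, O(wear_ppe ⊃ ¬issue_refund), we obtain O(¬issue_refund).
Premise 8 is O(sound_alarm ⊃ issue_refund); contrapositively O(¬issue_refund ⊃ ¬sound_alarm). Since O(¬issue_refund) holds, K gives O(¬sound_alarm).
The contrapositive of premise 3 (O(¬grant_access ⊃ sound_alarm)) is O(¬sound_alarm ⊃ grant_access), and O(¬sound_alarm) is already established, so O(grant_access).
The contrapositive of premise 5 (O(¬log_out ⊃ ¬grant_access)) is O(grant_access ⊃ log_out), and O(grant_access) is already established, so O(log_out).
So O(log_out) holds — log_out is obligatory. None of the other listed options is made obligatory by any chain of premises.

log_out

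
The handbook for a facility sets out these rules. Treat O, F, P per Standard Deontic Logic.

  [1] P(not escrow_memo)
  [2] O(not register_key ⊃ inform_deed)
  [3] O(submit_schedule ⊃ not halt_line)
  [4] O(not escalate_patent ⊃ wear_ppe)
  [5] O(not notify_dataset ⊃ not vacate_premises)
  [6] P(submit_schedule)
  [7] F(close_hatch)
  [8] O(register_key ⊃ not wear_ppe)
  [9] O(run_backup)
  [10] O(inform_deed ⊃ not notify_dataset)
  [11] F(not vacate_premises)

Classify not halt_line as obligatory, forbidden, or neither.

Premise 3 is O(submit_schedule ⊃ not halt_line), but O(submit_schedule) is not derivable from the premises (the permission P(submit_schedule) asserts only not O(not submit_schedule), not O(submit_schedule)), so it does not yield O(not halt_line).
No premise or chain of K-axiom applications forces O(not halt_line), and none forces O(halt_line). So not halt_line is neither obligatory nor forbidden under these norms.

Neither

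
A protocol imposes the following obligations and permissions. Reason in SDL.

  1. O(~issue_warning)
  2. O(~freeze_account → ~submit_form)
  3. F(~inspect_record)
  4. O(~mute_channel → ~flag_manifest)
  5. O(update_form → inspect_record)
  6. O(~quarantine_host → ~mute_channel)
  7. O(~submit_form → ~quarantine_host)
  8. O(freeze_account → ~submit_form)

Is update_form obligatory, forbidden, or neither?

Premise 5 is O(update_form → inspect_record); even if O(inspect_record) held, inferring O(update_form) would be affirming the consequent — invalid.
No premise or chain of K-axiom applications forces O(update_form), and none forces O(~update_form). So update_form is neither obligatory nor forbidden under these norms.

Neither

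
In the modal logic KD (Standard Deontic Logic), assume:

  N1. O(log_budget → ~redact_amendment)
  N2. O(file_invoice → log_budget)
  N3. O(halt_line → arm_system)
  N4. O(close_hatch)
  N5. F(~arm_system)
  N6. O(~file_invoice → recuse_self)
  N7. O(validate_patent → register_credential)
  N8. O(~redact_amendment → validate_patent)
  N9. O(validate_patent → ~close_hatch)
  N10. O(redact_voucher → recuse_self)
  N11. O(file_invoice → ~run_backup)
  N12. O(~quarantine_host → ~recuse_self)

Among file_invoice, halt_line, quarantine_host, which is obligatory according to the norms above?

quarantine_host

From premise 4 we have O(close_hatch).
Premise 9 is O(validate_patent → ~close_hatch); contrapositively O(close_hatch → ~validate_patent). Since O(close_hatch) holds, K gives O(~validate_patent).
The contrapositive of premise 8 (O(~redact_amendment → validate_patent)) is O(~validate_patent → redact_amendment), and O(~validate_patent) is already established, so O(redact_amendment).
Premise 1 is O(log_budget → ~redact_amendment); contrapositively O(redact_amendment → ~log_budget). Since O(redact_amendment) holds, K gives O(~log_budget).
The contrapositive of premise 2 (O(file_invoice → log_budget)) is O(~log_budget → ~file_invoice), and O(~log_budget) is already established, so O(~file_invoice).
With premise 6, O(~file_invoice → recuse_self), the K-axiom yields O(recuse_self).
Premise 12, O(~quarantine_host → ~recuse_self), contraposes to O(recuse_self → quarantine_host); with O(recuse_self) we get O(quarantine_host).
So O(quarantine_host) holds — quarantine_host is obligatory. None of the other listed options is made obligatory by any chain of premises.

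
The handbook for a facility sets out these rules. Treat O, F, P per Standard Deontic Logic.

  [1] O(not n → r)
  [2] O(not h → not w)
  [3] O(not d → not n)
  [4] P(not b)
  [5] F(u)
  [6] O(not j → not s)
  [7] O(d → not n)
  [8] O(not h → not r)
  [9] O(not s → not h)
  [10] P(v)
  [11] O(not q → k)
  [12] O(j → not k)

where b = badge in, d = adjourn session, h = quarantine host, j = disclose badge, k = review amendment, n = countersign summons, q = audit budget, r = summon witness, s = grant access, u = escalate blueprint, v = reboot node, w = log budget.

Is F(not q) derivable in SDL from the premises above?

Yes

Premises 7 and 3 cover both cases: O(d → not n) and O(not d → not n). Since d ∨ not d is a tautology, O(not n) follows.
Premise 1 is O(not n → r); since O(not n), deontic closure gives O(r).
The contrapositive of premise 8 (O(not h → not r)) is O(r → h), and O(r) is already established, so O(h).
Premise 9 is O(not s → not h); contrapositively O(h → s). Since O(h) holds, K gives O(s).
The contrapositive of premise 6 (O(not j → not s)) is O(s → j), and O(s) is already established, so O(j).
Applying K to premise 12 (O(j → not k)) and O(j) yields O(not k).
The contrapositive of premise 11 (O(not q → k)) is O(not k → q), and O(not k) is already established, so O(q).
Premises 2, 4, 5, 10 do not contribute to this derivation.
So O(q) holds, i.e. F(not q). The claim follows.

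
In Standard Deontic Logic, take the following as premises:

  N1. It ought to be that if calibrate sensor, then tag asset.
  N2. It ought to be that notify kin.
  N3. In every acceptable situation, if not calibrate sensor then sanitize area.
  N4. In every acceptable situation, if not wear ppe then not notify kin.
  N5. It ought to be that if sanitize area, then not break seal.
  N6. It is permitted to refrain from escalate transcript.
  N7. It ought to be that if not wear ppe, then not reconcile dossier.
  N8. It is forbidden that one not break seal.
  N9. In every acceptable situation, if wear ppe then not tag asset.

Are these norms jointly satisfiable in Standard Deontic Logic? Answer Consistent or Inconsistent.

Inconsistent

Premise 2 states O(notify_kin) outright.
Premise 4, O(¬wear_ppe → ¬notify_kin), contraposes to O(notify_kin → wear_ppe); with O(notify_kin) we get O(wear_ppe).
Applying K to premise 9 (O(wear_ppe → ¬tag_asset)) and O(wear_ppe) yields O(¬tag_asset).
Premise 1, O(calibrate_sensor → tag_asset), contraposes to O(¬tag_asset → ¬calibrate_sensor); with O(¬tag_asset) we get O(¬calibrate_sensor).
With premise 3, O(¬calibrate_sensor → sanitize_area), the K-axiom yields O(sanitize_area).
Applying K to premise 5 (O(sanitize_area → ¬break_seal)) and O(sanitize_area) yields O(¬break_seal).
But premise 8, F(¬break_seal), means O(break_seal).
We now have both O(¬break_seal) and O(break_seal) — break_seal is simultaneously obligatory and forbidden, violating the D-axiom.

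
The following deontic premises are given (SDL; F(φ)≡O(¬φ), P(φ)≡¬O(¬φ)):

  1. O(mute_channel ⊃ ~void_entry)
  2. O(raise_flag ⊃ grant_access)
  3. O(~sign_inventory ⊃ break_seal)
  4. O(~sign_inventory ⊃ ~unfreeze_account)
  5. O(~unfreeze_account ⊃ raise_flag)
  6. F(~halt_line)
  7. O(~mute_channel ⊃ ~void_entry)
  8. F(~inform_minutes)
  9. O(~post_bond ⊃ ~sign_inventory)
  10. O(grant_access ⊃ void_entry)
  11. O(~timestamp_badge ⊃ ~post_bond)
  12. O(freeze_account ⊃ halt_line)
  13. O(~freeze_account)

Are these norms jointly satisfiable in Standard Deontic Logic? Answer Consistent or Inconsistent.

Consistent

Premise 12 is O(freeze_account ⊃ halt_line); even if O(halt_line) held, inferring O(freeze_account) would be affirming the consequent — invalid.
So O(freeze_account) is not derivable, and the apparent clash with O(~freeze_account) does not arise.
A world satisfying every obligation exists (e.g. break_seal=false, freeze_account=false, grant_access=false, halt_line=true, inform_minutes=true, mute_channel=false, post_bond=true, raise_flag=false, sign_inventory=true, timestamp_badge=true, unfreeze_account=true, void_entry=false); no atom is both obligatory and forbidden, so the set is consistent.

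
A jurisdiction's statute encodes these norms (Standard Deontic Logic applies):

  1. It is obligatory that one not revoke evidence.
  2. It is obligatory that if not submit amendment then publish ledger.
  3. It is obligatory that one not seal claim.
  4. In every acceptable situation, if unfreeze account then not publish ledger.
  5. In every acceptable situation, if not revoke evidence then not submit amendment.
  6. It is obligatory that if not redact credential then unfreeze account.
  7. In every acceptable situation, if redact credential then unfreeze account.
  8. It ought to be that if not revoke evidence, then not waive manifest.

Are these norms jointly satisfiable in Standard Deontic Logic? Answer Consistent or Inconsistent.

Inconsistent

Premises 6 and 7 are O(¬redact_credential → unfreeze_account) and O(redact_credential → unfreeze_account); every ideal world satisfies ¬redact_credential or redact_credential, so in either case unfreeze_account holds — hence O(unfreeze_account).
Applying K to premise 4 (O(unfreeze_account → ¬publish_ledger)) and O(unfreeze_account) yields O(¬publish_ledger).
The contrapositive of premise 2 (O(¬submit_amendment → publish_ledger)) is O(¬publish_ledger → submit_amendment), and O(¬publish_ledger) is already established, so O(submit_amendment).
The contrapositive of premise 5 (O(¬revoke_evidence → ¬submit_amendment)) is O(submit_amendment → revoke_evidence), and O(submit_amendment) is already established, so O(revoke_evidence).
Yet premise 1 states O(¬revoke_evidence).
We now have both O(revoke_evidence) and O(¬revoke_evidence) — revoke_evidence is simultaneously obligatory and forbidden, violating the D-axiom.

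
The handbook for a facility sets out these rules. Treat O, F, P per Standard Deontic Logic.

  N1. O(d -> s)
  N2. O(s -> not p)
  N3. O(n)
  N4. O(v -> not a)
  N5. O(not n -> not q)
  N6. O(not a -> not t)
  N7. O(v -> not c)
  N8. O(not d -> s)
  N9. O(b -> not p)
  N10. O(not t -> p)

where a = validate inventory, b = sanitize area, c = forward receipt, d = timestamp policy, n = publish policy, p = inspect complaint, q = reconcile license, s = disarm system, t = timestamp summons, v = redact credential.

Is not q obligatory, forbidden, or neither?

Neither

Premise 5 is O(not n -> not q), but O(not n) is not derivable from the premises, so it does not yield O(not q).
No premise or chain of K-axiom applications forces O(not q), and none forces O(q). So not q is neither obligatory nor forbidden under these norms.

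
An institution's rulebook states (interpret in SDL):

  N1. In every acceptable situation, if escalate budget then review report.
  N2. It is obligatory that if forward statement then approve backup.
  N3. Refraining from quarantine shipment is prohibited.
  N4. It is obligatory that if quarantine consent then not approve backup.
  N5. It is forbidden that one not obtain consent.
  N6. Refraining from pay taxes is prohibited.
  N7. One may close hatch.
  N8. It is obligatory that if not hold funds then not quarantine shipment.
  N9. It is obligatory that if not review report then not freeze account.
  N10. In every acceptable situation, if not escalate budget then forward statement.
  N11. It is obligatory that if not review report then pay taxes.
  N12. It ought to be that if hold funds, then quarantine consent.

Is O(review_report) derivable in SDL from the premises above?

F(¬quarantine_shipment) at premise 3 means O(quarantine_shipment).
Premise 8, O(¬hold_funds → ¬quarantine_shipment), contraposes to O(quarantine_shipment → hold_funds); with O(quarantine_shipment) we get O(hold_funds).
Applying K to premise 12 (O(hold_funds → quarantine_consent)) and O(hold_funds) yields O(quarantine_consent).
With premise 4, O(quarantine_consent → ¬approve_backup), the K-axiom yields O(¬approve_backup).
The contrapositive of premise 2 (O(forward_statement → approve_backup)) is O(¬approve_backup → ¬forward_statement), and O(¬approve_backup) is already established, so O(¬forward_statement).
Premise 10, O(¬escalate_budget → forward_statement), contraposes to O(¬forward_statement → escalate_budget); with O(¬forward_statement) we get O(escalate_budget).
From O(escalate_budget) and premise 1, O(escalate_budget → review_report), we obtain O(review_report).
Premises 5, 6, 7, 9, 11 do not contribute to this derivation.
So O(review_report) follows.

Yes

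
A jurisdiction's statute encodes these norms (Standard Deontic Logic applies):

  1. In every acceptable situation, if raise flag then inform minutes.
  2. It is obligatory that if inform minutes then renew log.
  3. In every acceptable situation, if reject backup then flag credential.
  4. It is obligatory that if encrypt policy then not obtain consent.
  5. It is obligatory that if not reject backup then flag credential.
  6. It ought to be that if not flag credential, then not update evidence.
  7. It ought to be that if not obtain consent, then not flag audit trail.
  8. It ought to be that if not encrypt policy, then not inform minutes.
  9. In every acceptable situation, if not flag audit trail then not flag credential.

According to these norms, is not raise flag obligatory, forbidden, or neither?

Obligatory

Premises 3 and 5 are O(reject_backup → flag_credential) and O(¬reject_backup → flag_credential); every ideal world satisfies reject_backup or ¬reject_backup, so in either case flag_credential holds — hence O(flag_credential).
The contrapositive of premise 9 (O(¬flag_audit_trail → ¬flag_credential)) is O(flag_credential → flag_audit_trail), and O(flag_credential) is already established, so O(flag_audit_trail).
Premise 7, O(¬obtain_consent → ¬flag_audit_trail), contraposes to O(flag_audit_trail → obtain_consent); with O(flag_audit_trail) we get O(obtain_consent).
Premise 4 is O(encrypt_policy → ¬obtain_consent); contrapositively O(obtain_consent → ¬encrypt_policy). Since O(obtain_consent) holds, K gives O(¬encrypt_policy).
Applying K to premise 8 (O(¬encrypt_policy → ¬inform_minutes)) and O(¬encrypt_policy) yields O(¬inform_minutes).
Premise 1 is O(raise_flag → inform_minutes); contrapositively O(¬inform_minutes → ¬raise_flag). Since O(¬inform_minutes) holds, K gives O(¬raise_flag).
Premises 2, 6 do not contribute to this derivation.
Hence ¬raise_flag is obligatory.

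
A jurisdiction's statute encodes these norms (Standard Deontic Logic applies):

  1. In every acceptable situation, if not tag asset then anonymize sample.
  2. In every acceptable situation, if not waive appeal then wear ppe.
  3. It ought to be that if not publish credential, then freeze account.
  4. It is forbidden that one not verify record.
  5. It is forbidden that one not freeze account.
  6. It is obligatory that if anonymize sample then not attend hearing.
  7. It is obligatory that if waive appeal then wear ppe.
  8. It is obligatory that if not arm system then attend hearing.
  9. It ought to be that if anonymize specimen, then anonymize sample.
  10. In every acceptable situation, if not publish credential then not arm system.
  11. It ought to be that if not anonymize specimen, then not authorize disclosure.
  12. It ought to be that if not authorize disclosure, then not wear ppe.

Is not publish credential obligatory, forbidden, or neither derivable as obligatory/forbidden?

Forbidden

Premises 7 and 2 are O(waive_appeal → wear_ppe) and O(¬waive_appeal → wear_ppe); every ideal world satisfies waive_appeal or ¬waive_appeal, so in either case wear_ppe holds — hence O(wear_ppe).
Premise 12 is O(¬authorize_disclosure → ¬wear_ppe); contrapositively O(wear_ppe → authorize_disclosure). Since O(wear_ppe) holds, K gives O(authorize_disclosure).
Premise 11 is O(¬anonymize_specimen → ¬authorize_disclosure); contrapositively O(authorize_disclosure → anonymize_specimen). Since O(authorize_disclosure) holds, K gives O(anonymize_specimen).
With premise 9, O(anonymize_specimen → anonymize_sample), the K-axiom yields O(anonymize_sample).
Applying K to premise 6 (O(anonymize_sample → ¬attend_hearing)) and O(anonymize_sample) yields O(¬attend_hearing).
The contrapositive of premise 8 (O(¬arm_system → attend_hearing)) is O(¬attend_hearing → arm_system), and O(¬attend_hearing) is already established, so O(arm_system).
Premise 10, O(¬publish_credential → ¬arm_system), contraposes to O(arm_system → publish_credential); with O(arm_system) we get O(publish_credential).
Premises 1, 3, 4, 5 do not contribute to this derivation.
Thus O(publish_credential), which is F(¬publish_credential): ¬publish_credential is forbidden.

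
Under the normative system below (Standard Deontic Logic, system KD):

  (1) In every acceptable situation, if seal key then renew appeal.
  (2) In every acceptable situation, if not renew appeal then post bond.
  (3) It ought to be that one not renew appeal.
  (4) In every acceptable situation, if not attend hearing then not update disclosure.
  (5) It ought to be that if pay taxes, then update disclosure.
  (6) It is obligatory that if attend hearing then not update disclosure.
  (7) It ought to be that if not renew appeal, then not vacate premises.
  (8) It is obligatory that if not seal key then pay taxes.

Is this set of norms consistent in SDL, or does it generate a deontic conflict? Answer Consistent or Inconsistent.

By case analysis on ¬attend_hearing: premise 4 gives O(¬attend_hearing → ¬update_disclosure) and premise 6 gives O(attend_hearing → ¬update_disclosure), so O(¬update_disclosure) either way.
The contrapositive of premise 5 (O(pay_taxes → update_disclosure)) is O(¬update_disclosure → ¬pay_taxes), and O(¬update_disclosure) is already established, so O(¬pay_taxes).
Premise 8, O(¬seal_key → pay_taxes), contraposes to O(¬pay_taxes → seal_key); with O(¬pay_taxes) we get O(seal_key).
Applying K to premise 1 (O(seal_key → renew_appeal)) and O(seal_key) yields O(renew_appeal).
However, premise 3 gives O(¬renew_appeal).
We now have both O(renew_appeal) and O(¬renew_appeal) — renew_appeal is simultaneously obligatory and forbidden, violating the D-axiom.

Inconsistent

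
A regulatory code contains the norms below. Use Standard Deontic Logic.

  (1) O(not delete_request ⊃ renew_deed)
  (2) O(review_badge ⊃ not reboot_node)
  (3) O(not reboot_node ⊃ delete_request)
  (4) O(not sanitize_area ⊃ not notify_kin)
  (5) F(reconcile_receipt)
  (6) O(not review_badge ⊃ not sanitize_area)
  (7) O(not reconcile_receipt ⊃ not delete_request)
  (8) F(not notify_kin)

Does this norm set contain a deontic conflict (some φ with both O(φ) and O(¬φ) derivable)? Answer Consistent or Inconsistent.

Premise 8 is F(not notify_kin), i.e. O(notify_kin).
Premise 4, O(not sanitize_area ⊃ not notify_kin), contraposes to O(notify_kin ⊃ sanitize_area); with O(notify_kin) we get O(sanitize_area).
Premise 6, O(not review_badge ⊃ not sanitize_area), contraposes to O(sanitize_area ⊃ review_badge); with O(sanitize_area) we get O(review_badge).
Premise 2 is O(review_badge ⊃ not reboot_node); since O(review_badge), deontic closure gives O(not reboot_node).
With premise 3, O(not reboot_node ⊃ delete_request), the K-axiom yields O(delete_request).
The contrapositive of premise 7 (O(not reconcile_receipt ⊃ not delete_request)) is O(delete_request ⊃ reconcile_receipt), and O(delete_request) is already established, so O(reconcile_receipt).
However, F(reconcile_receipt) at premise 5 amounts to O(not reconcile_receipt).
We now have both O(reconcile_receipt) and O(not reconcile_receipt) — reconcile_receipt is simultaneously obligatory and forbidden, violating the D-axiom.

Inconsistent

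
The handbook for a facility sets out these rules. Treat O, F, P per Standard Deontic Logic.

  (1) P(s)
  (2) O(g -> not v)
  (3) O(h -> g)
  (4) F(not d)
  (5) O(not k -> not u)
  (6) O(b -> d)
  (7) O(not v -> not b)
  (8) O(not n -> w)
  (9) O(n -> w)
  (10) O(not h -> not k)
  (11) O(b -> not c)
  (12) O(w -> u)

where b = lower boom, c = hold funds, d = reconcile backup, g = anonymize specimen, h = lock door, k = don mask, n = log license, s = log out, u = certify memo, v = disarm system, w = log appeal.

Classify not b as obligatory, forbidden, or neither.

Obligatory

By case analysis on n: premise 9 gives O(n -> w) and premise 8 gives O(not n -> w), so O(w) either way.
From O(w) and premise 12, O(w -> u), we obtain O(u).
The contrapositive of premise 5 (O(not k -> not u)) is O(u -> k), and O(u) is already established, so O(k).
The contrapositive of premise 10 (O(not h -> not k)) is O(k -> h), and O(k) is already established, so O(h).
With premise 3, O(h -> g), the K-axiom yields O(g).
Applying K to premise 2 (O(g -> not v)) and O(g) yields O(not v).
With premise 7, O(not v -> not b), the K-axiom yields O(not b).
Premises 1, 4, 6, 11 do not contribute to this derivation.
Hence not b is obligatory.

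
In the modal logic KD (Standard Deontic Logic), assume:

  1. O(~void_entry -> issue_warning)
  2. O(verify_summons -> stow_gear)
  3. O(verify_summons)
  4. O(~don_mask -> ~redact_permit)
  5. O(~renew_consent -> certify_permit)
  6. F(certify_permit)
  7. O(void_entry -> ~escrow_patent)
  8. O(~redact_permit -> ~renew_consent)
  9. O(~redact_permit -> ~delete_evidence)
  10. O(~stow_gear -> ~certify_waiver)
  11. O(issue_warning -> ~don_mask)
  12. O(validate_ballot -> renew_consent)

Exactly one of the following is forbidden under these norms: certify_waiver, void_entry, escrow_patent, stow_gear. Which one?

F(certify_permit) at premise 6 means O(~certify_permit).
Premise 5, O(~renew_consent -> certify_permit), contraposes to O(~certify_permit -> renew_consent); with O(~certify_permit) we get O(renew_consent).
Premise 8, O(~redact_permit -> ~renew_consent), contraposes to O(renew_consent -> redact_permit); with O(renew_consent) we get O(redact_permit).
The contrapositive of premise 4 (O(~don_mask -> ~redact_permit)) is O(redact_permit -> don_mask), and O(redact_permit) is already established, so O(don_mask).
The contrapositive of premise 11 (O(issue_warning -> ~don_mask)) is O(don_mask -> ~issue_warning), and O(don_mask) is already established, so O(~issue_warning).
Premise 1 is O(~void_entry -> issue_warning); contrapositively O(~issue_warning -> void_entry). Since O(~issue_warning) holds, K gives O(void_entry).
From O(void_entry) and premise 7, O(void_entry -> ~escrow_patent), we obtain O(~escrow_patent).
So O(~escrow_patent) holds, i.e. escrow_patent is forbidden. None of the other listed options is forbidden under the premises.

escrow_patent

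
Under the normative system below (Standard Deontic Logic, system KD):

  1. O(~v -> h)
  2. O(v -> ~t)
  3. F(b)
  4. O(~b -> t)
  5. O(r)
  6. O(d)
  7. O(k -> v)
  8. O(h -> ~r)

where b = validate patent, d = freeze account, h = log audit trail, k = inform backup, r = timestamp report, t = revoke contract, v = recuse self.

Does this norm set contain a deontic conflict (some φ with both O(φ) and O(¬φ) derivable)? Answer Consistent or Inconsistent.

Inconsistent

Premise 5 gives O(r).
Premise 8, O(h -> ~r), contraposes to O(r -> ~h); with O(r) we get O(~h).
Premise 1 is O(~v -> h); contrapositively O(~h -> v). Since O(~h) holds, K gives O(v).
Applying K to premise 2 (O(v -> ~t)) and O(v) yields O(~t).
Premise 4 is O(~b -> t); contrapositively O(~t -> b). Since O(~t) holds, K gives O(b).
Yet premise 3 is F(b), i.e. O(~b).
We now have both O(b) and O(~b) — b is simultaneously obligatory and forbidden, violating the D-axiom.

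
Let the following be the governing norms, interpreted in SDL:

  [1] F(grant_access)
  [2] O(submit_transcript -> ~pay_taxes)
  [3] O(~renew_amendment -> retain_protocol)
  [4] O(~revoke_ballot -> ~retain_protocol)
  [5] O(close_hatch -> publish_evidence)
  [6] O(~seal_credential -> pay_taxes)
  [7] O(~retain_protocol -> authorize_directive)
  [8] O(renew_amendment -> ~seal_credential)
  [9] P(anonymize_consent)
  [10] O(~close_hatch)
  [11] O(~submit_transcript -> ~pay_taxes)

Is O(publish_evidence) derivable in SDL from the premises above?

Premise 5 is O(close_hatch -> publish_evidence), but O(close_hatch) is not derivable from the premises, so it does not yield O(publish_evidence).
No other premise forces O(publish_evidence). An ideal world satisfying every premise can still have publish_evidence false, so O(publish_evidence) is not derivable.

No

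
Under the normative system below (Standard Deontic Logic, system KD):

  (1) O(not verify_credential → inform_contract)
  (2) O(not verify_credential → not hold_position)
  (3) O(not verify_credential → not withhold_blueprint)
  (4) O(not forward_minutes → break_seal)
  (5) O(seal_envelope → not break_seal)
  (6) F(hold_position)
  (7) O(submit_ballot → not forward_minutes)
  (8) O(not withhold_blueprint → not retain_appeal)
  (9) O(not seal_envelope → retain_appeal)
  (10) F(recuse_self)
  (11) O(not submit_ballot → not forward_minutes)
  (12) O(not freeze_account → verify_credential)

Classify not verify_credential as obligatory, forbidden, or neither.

By case analysis on submit_ballot: premise 7 gives O(submit_ballot → not forward_minutes) and premise 11 gives O(not submit_ballot → not forward_minutes), so O(not forward_minutes) either way.
Premise 4 is O(not forward_minutes → break_seal); since O(not forward_minutes), deontic closure gives O(break_seal).
Premise 5, O(seal_envelope → not break_seal), contraposes to O(break_seal → not seal_envelope); with O(break_seal) we get O(not seal_envelope).
From O(not seal_envelope) and premise 9, O(not seal_envelope → retain_appeal), we obtain O(retain_appeal).
The contrapositive of premise 8 (O(not withhold_blueprint → not retain_appeal)) is O(retain_appeal → withhold_blueprint), and O(retain_appeal) is already established, so O(withhold_blueprint).
Premise 3 is O(not verify_credential → not withhold_blueprint); contrapositively O(withhold_blueprint → verify_credential). Since O(withhold_blueprint) holds, K gives O(verify_credential).
Premises 1, 2, 6, 10, 12 do not contribute to this derivation.
Thus O(verify_credential), which is F(not verify_credential): not verify_credential is forbidden.

Forbidden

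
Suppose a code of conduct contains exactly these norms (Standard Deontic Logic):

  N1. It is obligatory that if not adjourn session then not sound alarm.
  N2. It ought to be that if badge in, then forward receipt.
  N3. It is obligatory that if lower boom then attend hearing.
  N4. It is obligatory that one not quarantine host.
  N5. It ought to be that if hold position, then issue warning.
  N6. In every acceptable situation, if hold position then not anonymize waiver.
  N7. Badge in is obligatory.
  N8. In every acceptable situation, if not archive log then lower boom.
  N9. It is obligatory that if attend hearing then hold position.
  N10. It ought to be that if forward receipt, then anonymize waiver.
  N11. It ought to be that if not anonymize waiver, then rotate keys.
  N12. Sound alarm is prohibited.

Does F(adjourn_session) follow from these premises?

No

Premise 1 is O(¬adjourn_session → ¬sound_alarm); even if O(¬sound_alarm) held, inferring O(¬adjourn_session) would be affirming the consequent — invalid.
No other premise forces O(¬adjourn_session). An ideal world satisfying every premise can still have adjourn_session true, so F(adjourn_session) is not derivable.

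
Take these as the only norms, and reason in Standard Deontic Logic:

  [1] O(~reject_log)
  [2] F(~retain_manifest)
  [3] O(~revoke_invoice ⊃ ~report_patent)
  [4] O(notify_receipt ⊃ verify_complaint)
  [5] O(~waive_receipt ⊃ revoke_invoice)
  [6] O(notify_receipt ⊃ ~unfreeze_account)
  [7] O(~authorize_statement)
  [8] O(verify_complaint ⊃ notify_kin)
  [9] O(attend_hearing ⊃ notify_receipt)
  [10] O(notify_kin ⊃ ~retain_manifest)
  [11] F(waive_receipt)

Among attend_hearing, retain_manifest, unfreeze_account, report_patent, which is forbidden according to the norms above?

F(~retain_manifest) at premise 2 means O(retain_manifest).
Premise 10 is O(notify_kin ⊃ ~retain_manifest); contrapositively O(retain_manifest ⊃ ~notify_kin). Since O(retain_manifest) holds, K gives O(~notify_kin).
Premise 8 is O(verify_complaint ⊃ notify_kin); contrapositively O(~notify_kin ⊃ ~verify_complaint). Since O(~notify_kin) holds, K gives O(~verify_complaint).
The contrapositive of premise 4 (O(notify_receipt ⊃ verify_complaint)) is O(~verify_complaint ⊃ ~notify_receipt), and O(~verify_complaint) is already established, so O(~notify_receipt).
Premise 9 is O(attend_hearing ⊃ notify_receipt); contrapositively O(~notify_receipt ⊃ ~attend_hearing). Since O(~notify_receipt) holds, K gives O(~attend_hearing).
So O(~attend_hearing) holds, i.e. attend_hearing is forbidden. None of the other listed options is forbidden under the premises.

attend_hearing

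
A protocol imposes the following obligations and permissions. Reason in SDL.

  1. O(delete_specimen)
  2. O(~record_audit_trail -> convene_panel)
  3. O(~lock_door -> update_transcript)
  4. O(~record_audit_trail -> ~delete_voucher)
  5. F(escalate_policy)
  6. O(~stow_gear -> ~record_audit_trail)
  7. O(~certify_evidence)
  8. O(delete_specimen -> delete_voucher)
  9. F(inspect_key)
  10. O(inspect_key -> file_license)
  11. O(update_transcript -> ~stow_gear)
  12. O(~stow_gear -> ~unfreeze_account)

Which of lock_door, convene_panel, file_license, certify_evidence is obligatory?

lock_door

From premise 1 we have O(delete_specimen).
From O(delete_specimen) and premise 8, O(delete_specimen -> delete_voucher), we obtain O(delete_voucher).
The contrapositive of premise 4 (O(~record_audit_trail -> ~delete_voucher)) is O(delete_voucher -> record_audit_trail), and O(delete_voucher) is already established, so O(record_audit_trail).
Premise 6, O(~stow_gear -> ~record_audit_trail), contraposes to O(record_audit_trail -> stow_gear); with O(record_audit_trail) we get O(stow_gear).
Premise 11 is O(update_transcript -> ~stow_gear); contrapositively O(stow_gear -> ~update_transcript). Since O(stow_gear) holds, K gives O(~update_transcript).
The contrapositive of premise 3 (O(~lock_door -> update_transcript)) is O(~update_transcript -> lock_door), and O(~update_transcript) is already established, so O(lock_door).
So O(lock_door) holds — lock_door is obligatory. None of the other listed options is made obligatory by any chain of premises.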